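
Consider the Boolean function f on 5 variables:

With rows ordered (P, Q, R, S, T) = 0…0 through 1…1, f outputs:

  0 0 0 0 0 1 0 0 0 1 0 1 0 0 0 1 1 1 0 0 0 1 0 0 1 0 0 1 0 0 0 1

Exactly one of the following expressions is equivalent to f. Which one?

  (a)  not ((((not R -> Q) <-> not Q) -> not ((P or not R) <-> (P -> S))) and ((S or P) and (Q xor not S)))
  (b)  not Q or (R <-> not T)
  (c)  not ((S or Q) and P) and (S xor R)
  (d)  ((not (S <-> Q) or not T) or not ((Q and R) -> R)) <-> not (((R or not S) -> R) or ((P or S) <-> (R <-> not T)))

(a): at (0,0,0,0,0) it gives 1, but f = 0 — eliminated.
(b): at (0,0,0,0,0) it gives 1, but f = 0 — eliminated.
(c): at (0,0,0,1,0) it gives 1, but f = 0 — eliminated.
(d) is the remaining candidate, and it agrees with f on all 32 inputs.

d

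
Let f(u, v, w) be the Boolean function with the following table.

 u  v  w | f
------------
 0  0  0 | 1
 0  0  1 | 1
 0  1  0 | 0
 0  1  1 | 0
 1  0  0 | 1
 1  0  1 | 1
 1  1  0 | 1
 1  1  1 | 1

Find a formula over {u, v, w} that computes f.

f(u, v, w) = (((u' · v) · w') + ((u' · v) · w))'

There are just 2 zero rows: (0,1,0), (0,1,1). Their minterms are ¬u·v·¬w, ¬u·v·w; the OR of those covers precisely the 0-outputs, and negating it yields f.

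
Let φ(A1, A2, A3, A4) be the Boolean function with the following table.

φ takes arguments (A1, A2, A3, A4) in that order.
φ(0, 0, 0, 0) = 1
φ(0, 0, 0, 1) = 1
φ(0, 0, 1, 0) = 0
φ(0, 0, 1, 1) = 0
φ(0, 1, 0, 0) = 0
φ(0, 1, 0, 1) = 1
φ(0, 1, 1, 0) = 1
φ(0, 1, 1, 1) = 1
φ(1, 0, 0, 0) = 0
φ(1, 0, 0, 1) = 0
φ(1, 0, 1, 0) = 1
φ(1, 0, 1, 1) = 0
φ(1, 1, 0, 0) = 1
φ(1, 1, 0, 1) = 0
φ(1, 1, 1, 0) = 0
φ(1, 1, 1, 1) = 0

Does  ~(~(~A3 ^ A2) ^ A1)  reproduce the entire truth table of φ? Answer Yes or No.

No

Check the formula against φ row by row:
  A1=0, A2=0, A3=0, A4=0: formula gives 1, φ = 1 ✓
  A1=0, A2=0, A3=0, A4=1: formula gives 1, φ = 1 ✓
  A1=0, A2=0, A3=1, A4=0: formula gives 0, φ = 0 ✓
  A1=0, A2=0, A3=1, A4=1: formula gives 0, φ = 0 ✓
  …
  A1=0, A2=1, A3=0, A4=1: formula gives 0, but φ = 1 ✗
Since they disagree at (0,1,0,1), the expression is not a correct formula for φ.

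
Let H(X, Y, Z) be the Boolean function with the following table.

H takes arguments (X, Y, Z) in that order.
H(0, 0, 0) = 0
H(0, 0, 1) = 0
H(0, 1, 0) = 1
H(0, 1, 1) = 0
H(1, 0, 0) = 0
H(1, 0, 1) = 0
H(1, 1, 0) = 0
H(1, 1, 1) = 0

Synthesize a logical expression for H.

H is 1 on exactly one input, (0,1,0), whose minterm is ¬X·Y·¬Z. So H is just that conjunction.

H(X, Y, Z) = (not X and Y) and not Z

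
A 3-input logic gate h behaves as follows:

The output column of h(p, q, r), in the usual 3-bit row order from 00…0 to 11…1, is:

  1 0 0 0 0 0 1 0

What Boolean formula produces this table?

Collect the rows where h=1 — (0,0,0), (1,1,0) — and write one minterm per row: ¬p·¬q·¬r, p·q·¬r. Their union (logical OR) reproduces the table exactly.

h(p, q, r) = ((NOT p AND NOT q) AND NOT r) OR ((p AND q) AND NOT r)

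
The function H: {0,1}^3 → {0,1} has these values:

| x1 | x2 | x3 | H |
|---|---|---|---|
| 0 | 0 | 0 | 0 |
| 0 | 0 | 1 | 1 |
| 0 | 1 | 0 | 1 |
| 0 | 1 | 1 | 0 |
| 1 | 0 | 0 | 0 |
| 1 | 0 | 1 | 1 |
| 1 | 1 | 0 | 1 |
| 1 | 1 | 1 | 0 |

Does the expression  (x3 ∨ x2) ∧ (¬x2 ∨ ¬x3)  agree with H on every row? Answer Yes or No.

Yes

Evaluate (x3 ∨ x2) ∧ (¬x2 ∨ ¬x3) on each row and compare to H:
  x1=0, x2=0, x3=0: formula gives 0, H = 0 ✓
  x1=0, x2=0, x3=1: formula gives 1, H = 1 ✓
  x1=0, x2=1, x3=0: formula gives 1, H = 1 ✓
  x1=0, x2=1, x3=1: formula gives 0, H = 0 ✓
  x1=1, x2=0, x3=0: formula gives 0, H = 0 ✓
  …and likewise for the remaining 3 rows.
All 8 rows match — the expression computes H exactly.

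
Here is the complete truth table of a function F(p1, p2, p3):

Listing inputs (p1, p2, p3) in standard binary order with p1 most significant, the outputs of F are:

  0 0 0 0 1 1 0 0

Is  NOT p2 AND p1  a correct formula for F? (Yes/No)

Evaluate NOT p2 AND p1 on each row and compare to F:
  p1=0, p2=0, p3=0: formula gives 0, F = 0 ✓
  p1=0, p2=0, p3=1: formula gives 0, F = 0 ✓
  p1=0, p2=1, p3=0: formula gives 0, F = 0 ✓
  p1=0, p2=1, p3=1: formula gives 0, F = 0 ✓
  p1=1, p2=0, p3=0: formula gives 1, F = 1 ✓
  …and likewise for the remaining 3 rows.
Every row agrees, so the formula is equivalent.

Yes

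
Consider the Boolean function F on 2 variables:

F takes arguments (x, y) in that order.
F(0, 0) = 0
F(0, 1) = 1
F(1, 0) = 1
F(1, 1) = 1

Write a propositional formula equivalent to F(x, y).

F(x, y) = x | y

The output is 1 whenever at least one input is 1 — the OR of all inputs.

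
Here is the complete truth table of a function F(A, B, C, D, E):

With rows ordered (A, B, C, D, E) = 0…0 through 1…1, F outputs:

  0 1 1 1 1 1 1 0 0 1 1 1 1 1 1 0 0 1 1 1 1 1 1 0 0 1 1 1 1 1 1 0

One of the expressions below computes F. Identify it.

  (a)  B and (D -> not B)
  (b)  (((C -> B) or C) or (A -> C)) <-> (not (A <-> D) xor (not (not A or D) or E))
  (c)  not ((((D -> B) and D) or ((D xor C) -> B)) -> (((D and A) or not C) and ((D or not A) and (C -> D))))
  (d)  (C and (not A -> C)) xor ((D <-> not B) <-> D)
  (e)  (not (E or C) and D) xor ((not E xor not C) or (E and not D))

(a) fails at (0,0,0,0,1): the formula yields 0, F is 1.
(b) fails at (0,0,0,1,1): the formula yields 0, F is 1.
(c) fails at (0,0,0,0,1): the formula yields 0, F is 1.
(d) fails at (0,0,0,0,0): the formula yields 1, F is 0.
(e) is the remaining candidate, and it agrees with F on all 32 inputs.

e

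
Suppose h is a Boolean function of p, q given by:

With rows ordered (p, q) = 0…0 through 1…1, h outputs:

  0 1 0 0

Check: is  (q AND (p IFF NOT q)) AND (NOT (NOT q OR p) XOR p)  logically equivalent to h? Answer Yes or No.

Yes

Test each input against both h and the formula:
  p=0, q=0: formula gives 0, h = 0 ✓
  p=0, q=1: formula gives 1, h = 1 ✓
  p=1, q=0: formula gives 0, h = 0 ✓
  p=1, q=1: formula gives 0, h = 0 ✓
All 4 rows match — the expression computes h exactly.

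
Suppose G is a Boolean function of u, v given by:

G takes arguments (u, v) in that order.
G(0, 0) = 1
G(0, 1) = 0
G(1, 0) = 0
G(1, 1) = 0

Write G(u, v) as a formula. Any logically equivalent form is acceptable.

The output is 1 only when every input is 0 — NOR of all inputs.

G(u, v) = ~(u | v)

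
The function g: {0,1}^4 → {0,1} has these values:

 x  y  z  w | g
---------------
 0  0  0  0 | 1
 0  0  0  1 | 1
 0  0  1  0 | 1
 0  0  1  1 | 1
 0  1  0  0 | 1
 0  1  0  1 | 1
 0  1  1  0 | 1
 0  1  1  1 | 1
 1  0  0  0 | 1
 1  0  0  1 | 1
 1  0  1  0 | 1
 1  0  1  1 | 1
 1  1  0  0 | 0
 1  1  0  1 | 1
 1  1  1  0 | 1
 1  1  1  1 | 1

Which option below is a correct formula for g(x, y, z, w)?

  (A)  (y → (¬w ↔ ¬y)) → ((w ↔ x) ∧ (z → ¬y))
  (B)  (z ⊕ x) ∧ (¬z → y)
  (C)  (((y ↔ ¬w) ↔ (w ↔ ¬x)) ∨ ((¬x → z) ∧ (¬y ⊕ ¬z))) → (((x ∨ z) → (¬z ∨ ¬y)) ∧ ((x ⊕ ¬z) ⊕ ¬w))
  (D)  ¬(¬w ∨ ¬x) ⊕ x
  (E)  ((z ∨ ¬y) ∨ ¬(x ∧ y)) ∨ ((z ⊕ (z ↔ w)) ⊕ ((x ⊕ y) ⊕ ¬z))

E

(A) fails at (0,0,0,1): the formula yields 0, g is 1.
(B) fails at (0,0,0,0): the formula yields 0, g is 1.
(C) fails at (0,0,0,0): the formula yields 0, g is 1.
(D) fails at (0,0,0,0): the formula yields 0, g is 1.
Only (E) survives; checking it on all 16 rows confirms it matches g.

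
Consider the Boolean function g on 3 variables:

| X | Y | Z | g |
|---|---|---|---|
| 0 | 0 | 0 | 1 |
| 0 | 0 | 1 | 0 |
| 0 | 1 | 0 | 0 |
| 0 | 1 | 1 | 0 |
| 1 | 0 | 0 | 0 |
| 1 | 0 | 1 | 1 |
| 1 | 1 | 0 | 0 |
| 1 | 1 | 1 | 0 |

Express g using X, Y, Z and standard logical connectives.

The 1-rows are (0,0,0), (1,0,1). Each contributes one minterm — ¬X·¬Y·¬Z; X·¬Y·Z — and their disjunction is a sum-of-products form of g.

g(X, Y, Z) = ((NOT X AND NOT Y) AND NOT Z) OR ((X AND NOT Y) AND Z)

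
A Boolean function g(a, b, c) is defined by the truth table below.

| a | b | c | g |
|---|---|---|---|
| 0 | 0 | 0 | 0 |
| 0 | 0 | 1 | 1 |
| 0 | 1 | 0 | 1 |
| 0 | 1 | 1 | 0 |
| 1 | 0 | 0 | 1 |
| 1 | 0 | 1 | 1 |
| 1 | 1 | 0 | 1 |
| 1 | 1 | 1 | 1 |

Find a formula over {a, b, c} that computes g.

g is 0 on only 2 rows — (0,0,0), (0,1,1). Writing each as a minterm (¬a·¬b·¬c, ¬a·b·c) and OR-ing them characterizes exactly where g=0, so g is the negation of that disjunction.

g(a, b, c) = (((a' · b') · c') + ((a' · b) · c))'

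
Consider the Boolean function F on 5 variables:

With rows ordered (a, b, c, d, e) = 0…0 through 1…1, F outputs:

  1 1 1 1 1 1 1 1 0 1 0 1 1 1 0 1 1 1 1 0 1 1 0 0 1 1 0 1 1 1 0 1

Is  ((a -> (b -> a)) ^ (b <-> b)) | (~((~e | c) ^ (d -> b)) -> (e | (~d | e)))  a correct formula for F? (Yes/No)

Test each input against both F and the formula:
  a=0, b=0, c=0, d=0, e=0: formula gives 1, F = 1 ✓
  a=0, b=0, c=0, d=0, e=1: formula gives 1, F = 1 ✓
  a=0, b=0, c=0, d=1, e=0: formula gives 1, F = 1 ✓
  a=0, b=0, c=0, d=1, e=1: formula gives 1, F = 1 ✓
  …
  a=0, b=1, c=0, d=0, e=0: formula gives 1, but F = 0 ✗
Since they disagree at (0,1,0,0,0), the expression is not a correct formula for F.

No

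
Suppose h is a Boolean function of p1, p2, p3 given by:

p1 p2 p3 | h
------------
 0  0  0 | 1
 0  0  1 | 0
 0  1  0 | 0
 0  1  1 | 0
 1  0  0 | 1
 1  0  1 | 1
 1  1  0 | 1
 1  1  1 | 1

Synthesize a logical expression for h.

There are just 3 zero rows: (0,0,1), (0,1,0), (0,1,1). Their minterms are ¬p1·¬p2·p3, ¬p1·p2·¬p3, ¬p1·p2·p3; the OR of those covers precisely the 0-outputs, and negating it yields h.

h(p1, p2, p3) = ¬((((¬p1 ∧ ¬p2) ∧ p3) ∨ ((¬p1 ∧ p2) ∧ ¬p3)) ∨ ((¬p1 ∧ p2) ∧ p3))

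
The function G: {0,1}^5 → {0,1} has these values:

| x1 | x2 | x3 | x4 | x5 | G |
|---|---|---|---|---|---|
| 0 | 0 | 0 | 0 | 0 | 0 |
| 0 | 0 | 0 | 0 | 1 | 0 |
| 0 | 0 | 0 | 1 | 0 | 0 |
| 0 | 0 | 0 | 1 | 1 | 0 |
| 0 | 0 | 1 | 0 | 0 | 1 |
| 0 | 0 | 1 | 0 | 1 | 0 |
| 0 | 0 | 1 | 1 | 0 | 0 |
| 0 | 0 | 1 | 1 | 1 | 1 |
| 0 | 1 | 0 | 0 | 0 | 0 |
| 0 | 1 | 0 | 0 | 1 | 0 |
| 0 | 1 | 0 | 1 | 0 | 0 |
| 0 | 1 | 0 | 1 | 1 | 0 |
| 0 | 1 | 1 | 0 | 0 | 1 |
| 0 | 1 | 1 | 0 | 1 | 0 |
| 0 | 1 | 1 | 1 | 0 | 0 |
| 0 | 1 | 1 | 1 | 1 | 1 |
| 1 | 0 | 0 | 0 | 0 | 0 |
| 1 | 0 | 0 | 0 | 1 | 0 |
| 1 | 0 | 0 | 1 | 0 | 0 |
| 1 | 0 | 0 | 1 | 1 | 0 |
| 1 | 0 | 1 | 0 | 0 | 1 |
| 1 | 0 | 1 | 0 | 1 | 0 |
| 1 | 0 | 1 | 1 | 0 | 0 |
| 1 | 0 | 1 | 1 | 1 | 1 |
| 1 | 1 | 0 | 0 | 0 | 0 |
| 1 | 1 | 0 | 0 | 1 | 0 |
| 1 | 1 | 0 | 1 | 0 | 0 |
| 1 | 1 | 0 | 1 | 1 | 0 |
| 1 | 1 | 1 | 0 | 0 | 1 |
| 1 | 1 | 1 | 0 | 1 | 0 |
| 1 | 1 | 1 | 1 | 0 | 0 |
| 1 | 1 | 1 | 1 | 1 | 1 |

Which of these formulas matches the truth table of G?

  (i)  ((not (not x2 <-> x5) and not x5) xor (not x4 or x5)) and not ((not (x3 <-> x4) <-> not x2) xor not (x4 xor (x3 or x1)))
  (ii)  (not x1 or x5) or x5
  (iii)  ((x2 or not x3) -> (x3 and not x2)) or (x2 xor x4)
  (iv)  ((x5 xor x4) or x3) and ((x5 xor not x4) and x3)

iv

(i) fails at (0,0,1,0,0): the formula yields 0, G is 1.
(ii) fails at (0,0,0,0,0): the formula yields 1, G is 0.
(iii) fails at (0,0,0,1,0): the formula yields 1, G is 0.
Only (iv) survives; checking it on all 32 rows confirms it matches G.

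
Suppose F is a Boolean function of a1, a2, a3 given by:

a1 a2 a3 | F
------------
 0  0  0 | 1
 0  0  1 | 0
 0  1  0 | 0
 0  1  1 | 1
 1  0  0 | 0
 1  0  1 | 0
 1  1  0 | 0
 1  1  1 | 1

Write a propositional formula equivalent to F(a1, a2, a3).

F(a1, a2, a3) = (((~a1 & ~a2) & ~a3) | ((~a1 & a2) & a3)) | ((a1 & a2) & a3)

F=1 on 3 inputs: (0,0,0), (0,1,1), (1,1,1). Reading each as a conjunction of literals (¬a1·¬a2·¬a3, ¬a1·a2·a3, a1·a2·a3) and taking the OR gives the canonical DNF.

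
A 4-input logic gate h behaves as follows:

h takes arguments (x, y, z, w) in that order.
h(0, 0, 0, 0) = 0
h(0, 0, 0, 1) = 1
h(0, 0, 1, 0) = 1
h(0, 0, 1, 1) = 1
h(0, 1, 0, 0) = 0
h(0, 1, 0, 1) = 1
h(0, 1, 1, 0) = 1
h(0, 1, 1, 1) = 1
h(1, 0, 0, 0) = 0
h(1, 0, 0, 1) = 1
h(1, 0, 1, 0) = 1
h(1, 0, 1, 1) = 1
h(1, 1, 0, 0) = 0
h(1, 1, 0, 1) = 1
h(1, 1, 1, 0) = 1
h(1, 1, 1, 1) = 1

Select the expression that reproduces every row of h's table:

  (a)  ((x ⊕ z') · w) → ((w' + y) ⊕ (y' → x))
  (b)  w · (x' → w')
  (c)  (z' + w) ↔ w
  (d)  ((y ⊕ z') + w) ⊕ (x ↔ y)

(a): at (0,0,0,0) it gives 1, but h = 0 — eliminated.
(b): at (0,0,0,1) it gives 0, but h = 1 — eliminated.
(d): at (0,0,0,1) it gives 0, but h = 1 — eliminated.
(c) is the remaining candidate, and it agrees with h on all 16 inputs.

c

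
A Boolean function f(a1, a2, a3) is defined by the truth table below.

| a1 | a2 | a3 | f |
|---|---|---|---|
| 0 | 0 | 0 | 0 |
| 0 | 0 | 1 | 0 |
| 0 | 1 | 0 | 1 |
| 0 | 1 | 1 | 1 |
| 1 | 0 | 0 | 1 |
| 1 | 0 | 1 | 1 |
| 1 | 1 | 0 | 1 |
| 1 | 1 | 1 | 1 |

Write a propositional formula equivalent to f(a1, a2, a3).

There are just 2 zero rows: (0,0,0), (0,0,1). Their minterms are ¬a1·¬a2·¬a3, ¬a1·¬a2·a3; the OR of those covers precisely the 0-outputs, and negating it yields f.

f(a1, a2, a3) = not (((not a1 and not a2) and not a3) or ((not a1 and not a2) and a3))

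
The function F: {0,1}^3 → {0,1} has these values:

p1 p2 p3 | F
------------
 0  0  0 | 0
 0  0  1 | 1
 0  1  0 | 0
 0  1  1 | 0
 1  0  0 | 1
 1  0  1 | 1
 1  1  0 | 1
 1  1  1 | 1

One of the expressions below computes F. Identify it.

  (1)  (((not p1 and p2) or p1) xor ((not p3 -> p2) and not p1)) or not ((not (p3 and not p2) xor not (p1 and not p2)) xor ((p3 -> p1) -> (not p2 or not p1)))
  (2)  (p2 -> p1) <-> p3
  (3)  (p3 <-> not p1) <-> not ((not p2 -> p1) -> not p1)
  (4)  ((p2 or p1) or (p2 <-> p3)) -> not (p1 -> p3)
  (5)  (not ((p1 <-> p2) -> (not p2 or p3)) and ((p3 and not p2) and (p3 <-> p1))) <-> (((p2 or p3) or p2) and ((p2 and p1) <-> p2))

1

(2) disagrees with F on (0,1,0) (formula → 1, table → 0); rule it out.
(3) disagrees with F on (0,0,0) (formula → 1, table → 0); rule it out.
(4) disagrees with F on (1,0,1) (formula → 0, table → 1); rule it out.
(5) disagrees with F on (0,0,0) (formula → 1, table → 0); rule it out.
(1) is the remaining candidate, and it agrees with F on all 8 inputs.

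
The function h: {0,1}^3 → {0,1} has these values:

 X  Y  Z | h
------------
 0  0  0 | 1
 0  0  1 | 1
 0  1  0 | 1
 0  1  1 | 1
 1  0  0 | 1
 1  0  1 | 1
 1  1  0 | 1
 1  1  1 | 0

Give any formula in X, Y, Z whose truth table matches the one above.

The output is 0 only when every input is 1 — NAND of all inputs.

h(X, Y, Z) = NOT ((X AND Y) AND Z)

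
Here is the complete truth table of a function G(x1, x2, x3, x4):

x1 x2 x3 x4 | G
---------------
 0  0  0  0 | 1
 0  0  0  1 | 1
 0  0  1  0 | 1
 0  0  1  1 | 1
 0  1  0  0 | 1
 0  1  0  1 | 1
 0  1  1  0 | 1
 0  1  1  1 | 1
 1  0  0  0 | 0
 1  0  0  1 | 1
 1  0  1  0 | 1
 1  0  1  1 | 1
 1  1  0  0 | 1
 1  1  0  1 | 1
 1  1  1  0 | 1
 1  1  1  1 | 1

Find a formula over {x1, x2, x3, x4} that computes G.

G(x1, x2, x3, x4) = ~(((x1 & ~x2) & ~x3) & ~x4)

G is 0 on exactly one input, (1,0,0,0), whose minterm is x1·¬x2·¬x3·¬x4. So G is the negation of that single conjunction.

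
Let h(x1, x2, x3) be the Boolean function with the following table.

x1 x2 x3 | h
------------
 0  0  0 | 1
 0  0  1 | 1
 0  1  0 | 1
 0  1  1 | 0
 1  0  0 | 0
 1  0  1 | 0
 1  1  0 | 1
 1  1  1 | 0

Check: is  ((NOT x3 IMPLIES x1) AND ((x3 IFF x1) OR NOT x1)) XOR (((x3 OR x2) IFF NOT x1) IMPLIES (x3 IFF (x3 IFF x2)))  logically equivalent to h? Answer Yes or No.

Test each input against both h and the formula:
  x1=0, x2=0, x3=0: formula gives 1, h = 1 ✓
  x1=0, x2=0, x3=1: formula gives 1, h = 1 ✓
  x1=0, x2=1, x3=0: formula gives 1, h = 1 ✓
  x1=0, x2=1, x3=1: formula gives 0, h = 0 ✓
  x1=1, x2=0, x3=0: formula gives 0, h = 0 ✓
  … (the remaining 3 rows also agree.)
All 8 rows match — the expression computes h exactly.

Yes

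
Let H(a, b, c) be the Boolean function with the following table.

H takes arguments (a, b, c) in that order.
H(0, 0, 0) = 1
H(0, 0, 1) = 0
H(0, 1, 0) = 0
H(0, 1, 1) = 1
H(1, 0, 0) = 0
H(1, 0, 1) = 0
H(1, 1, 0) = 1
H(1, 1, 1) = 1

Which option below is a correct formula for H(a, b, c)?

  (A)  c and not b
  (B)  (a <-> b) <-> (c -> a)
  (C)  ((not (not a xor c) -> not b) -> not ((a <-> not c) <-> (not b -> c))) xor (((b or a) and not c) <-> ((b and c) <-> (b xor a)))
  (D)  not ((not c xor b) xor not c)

(A) fails at (0,0,0): the formula yields 0, H is 1.
(C) fails at (0,0,0): the formula yields 0, H is 1.
(D) fails at (0,0,1): the formula yields 1, H is 0.
Only (B) survives; checking it on all 8 rows confirms it matches H.

B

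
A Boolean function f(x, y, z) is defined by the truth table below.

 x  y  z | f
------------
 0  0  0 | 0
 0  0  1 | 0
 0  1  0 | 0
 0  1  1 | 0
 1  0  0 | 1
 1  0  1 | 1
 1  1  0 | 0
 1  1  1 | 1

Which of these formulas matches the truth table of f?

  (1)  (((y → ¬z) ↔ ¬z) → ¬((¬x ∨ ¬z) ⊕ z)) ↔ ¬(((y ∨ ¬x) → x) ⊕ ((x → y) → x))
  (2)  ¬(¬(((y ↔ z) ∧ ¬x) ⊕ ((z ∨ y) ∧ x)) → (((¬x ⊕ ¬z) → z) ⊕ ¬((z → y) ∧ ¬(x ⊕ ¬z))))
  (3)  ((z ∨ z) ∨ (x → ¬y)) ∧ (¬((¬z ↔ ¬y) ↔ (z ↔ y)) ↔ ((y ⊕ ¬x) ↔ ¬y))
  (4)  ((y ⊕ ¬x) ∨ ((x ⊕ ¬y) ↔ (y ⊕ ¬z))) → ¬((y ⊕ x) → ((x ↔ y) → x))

(1): at (0,0,1) it gives 1, but f = 0 — eliminated.
(2): at (0,0,1) it gives 1, but f = 0 — eliminated.
(4): at (0,1,1) it gives 1, but f = 0 — eliminated.
That leaves (3). Evaluating it on every row reproduces the table of f exactly.

3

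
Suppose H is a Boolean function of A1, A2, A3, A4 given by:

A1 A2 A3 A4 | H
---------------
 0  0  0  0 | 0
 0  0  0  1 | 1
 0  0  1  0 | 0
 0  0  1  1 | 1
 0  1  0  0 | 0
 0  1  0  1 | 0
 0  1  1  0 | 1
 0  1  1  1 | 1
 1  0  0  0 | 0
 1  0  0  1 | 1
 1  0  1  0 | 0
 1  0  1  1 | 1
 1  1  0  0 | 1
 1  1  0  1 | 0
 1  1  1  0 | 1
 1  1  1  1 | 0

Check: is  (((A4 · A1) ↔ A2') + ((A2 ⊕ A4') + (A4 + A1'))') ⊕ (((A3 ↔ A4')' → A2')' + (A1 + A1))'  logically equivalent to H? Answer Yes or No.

Test each input against both H and the formula:
  A1=0, A2=0, A3=0, A4=0: formula gives 1, but H = 0 ✗
Row (0,0,0,0) is a counterexample, so the formula is not equivalent to H.

No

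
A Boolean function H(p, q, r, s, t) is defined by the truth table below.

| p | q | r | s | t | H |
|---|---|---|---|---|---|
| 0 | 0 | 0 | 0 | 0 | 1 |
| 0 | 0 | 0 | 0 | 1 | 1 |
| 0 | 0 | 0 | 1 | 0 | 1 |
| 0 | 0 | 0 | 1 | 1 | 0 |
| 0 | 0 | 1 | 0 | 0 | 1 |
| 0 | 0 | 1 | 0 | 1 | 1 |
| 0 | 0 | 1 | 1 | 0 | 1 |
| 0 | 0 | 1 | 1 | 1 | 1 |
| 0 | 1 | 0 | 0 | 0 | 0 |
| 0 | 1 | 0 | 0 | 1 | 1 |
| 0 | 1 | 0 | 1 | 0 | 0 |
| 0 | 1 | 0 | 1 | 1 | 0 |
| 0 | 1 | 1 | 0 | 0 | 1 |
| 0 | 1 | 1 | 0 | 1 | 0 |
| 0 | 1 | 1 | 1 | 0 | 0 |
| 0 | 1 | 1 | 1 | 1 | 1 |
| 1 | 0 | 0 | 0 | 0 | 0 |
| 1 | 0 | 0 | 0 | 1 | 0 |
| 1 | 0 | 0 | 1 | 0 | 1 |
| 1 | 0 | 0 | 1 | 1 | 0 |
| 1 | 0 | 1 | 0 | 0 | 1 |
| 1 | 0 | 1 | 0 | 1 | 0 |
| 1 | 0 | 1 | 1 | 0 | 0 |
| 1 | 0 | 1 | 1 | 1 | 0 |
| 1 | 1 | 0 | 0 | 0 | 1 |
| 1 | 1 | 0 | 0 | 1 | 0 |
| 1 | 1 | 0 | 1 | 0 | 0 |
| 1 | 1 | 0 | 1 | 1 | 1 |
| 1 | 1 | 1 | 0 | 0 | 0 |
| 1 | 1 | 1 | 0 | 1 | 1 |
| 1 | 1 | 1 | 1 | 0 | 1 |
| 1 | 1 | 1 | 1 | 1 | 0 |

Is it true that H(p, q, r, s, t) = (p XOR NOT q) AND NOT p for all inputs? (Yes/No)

Check the formula against H row by row:
  p=0, q=0, r=0, s=0, t=0: formula gives 1, H = 1 ✓
  p=0, q=0, r=0, s=0, t=1: formula gives 1, H = 1 ✓
  p=0, q=0, r=0, s=1, t=0: formula gives 1, H = 1 ✓
  p=0, q=0, r=0, s=1, t=1: formula gives 1, but H = 0 ✗
A single disagreement suffices: at (0,0,0,1,1) they differ, so the formula does not compute H.

No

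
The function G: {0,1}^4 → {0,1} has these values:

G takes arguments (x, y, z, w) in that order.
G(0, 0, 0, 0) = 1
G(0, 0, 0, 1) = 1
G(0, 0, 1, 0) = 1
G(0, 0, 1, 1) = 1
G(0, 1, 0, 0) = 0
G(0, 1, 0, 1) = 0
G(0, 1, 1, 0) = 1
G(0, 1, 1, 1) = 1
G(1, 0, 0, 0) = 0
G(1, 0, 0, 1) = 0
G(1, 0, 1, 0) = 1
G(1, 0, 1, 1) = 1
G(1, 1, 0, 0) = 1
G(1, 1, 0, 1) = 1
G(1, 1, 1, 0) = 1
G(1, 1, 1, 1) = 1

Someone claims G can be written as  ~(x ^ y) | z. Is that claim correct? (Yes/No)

Check the formula against G row by row:
  x=0, y=0, z=0, w=0: formula gives 1, G = 1 ✓
  x=0, y=0, z=0, w=1: formula gives 1, G = 1 ✓
  x=0, y=0, z=1, w=0: formula gives 1, G = 1 ✓
  x=0, y=0, z=1, w=1: formula gives 1, G = 1 ✓
  …and likewise for the remaining 12 rows.
All 16 rows match — the expression computes G exactly.

Yes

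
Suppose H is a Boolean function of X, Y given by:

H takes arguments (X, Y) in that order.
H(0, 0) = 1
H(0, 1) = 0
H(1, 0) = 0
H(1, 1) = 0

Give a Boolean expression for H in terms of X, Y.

The output is 1 only when every input is 0 — NOR of all inputs.

H(X, Y) = NOT (X OR Y)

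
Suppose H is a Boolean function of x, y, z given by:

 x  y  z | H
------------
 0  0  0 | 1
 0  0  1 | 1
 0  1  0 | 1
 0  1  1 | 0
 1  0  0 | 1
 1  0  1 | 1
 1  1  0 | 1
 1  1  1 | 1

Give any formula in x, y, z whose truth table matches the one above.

H is 0 on exactly one input, (0,1,1), whose minterm is ¬x·y·z. So H is the negation of that single conjunction.

H(x, y, z) = ¬((¬x ∧ y) ∧ z)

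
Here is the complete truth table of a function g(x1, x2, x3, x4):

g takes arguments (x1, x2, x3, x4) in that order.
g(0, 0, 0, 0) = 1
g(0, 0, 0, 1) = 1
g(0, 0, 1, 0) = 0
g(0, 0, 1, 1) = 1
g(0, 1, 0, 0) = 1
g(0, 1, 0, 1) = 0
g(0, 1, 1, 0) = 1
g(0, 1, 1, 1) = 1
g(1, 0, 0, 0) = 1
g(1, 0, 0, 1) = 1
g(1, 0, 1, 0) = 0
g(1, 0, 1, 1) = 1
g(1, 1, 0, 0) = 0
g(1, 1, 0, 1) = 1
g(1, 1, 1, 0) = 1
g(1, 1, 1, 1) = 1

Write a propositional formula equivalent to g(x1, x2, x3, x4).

g(x1, x2, x3, x4) = ((((((x1' · x2') · x3) · x4') + (((x1' · x2) · x3') · x4)) + (((x1 · x2') · x3) · x4')) + (((x1 · x2) · x3') · x4'))'

g is 0 on only 4 rows — (0,0,1,0), (0,1,0,1), (1,0,1,0), (1,1,0,0). Writing each as a minterm (¬x1·¬x2·x3·¬x4, ¬x1·x2·¬x3·x4, x1·¬x2·x3·¬x4, x1·x2·¬x3·¬x4) and OR-ing them characterizes exactly where g=0, so g is the negation of that disjunction.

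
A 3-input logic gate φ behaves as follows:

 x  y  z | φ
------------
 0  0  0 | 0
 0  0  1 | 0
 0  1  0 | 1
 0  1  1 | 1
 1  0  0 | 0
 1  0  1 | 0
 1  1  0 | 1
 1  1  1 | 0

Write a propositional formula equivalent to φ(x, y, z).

Collect the rows where φ=1 — (0,1,0), (0,1,1), (1,1,0) — and write one minterm per row: ¬x·y·¬z, ¬x·y·z, x·y·¬z. Their union (logical OR) reproduces the table exactly.

φ(x, y, z) = (((x' · y) · z') + ((x' · y) · z)) + ((x · y) · z')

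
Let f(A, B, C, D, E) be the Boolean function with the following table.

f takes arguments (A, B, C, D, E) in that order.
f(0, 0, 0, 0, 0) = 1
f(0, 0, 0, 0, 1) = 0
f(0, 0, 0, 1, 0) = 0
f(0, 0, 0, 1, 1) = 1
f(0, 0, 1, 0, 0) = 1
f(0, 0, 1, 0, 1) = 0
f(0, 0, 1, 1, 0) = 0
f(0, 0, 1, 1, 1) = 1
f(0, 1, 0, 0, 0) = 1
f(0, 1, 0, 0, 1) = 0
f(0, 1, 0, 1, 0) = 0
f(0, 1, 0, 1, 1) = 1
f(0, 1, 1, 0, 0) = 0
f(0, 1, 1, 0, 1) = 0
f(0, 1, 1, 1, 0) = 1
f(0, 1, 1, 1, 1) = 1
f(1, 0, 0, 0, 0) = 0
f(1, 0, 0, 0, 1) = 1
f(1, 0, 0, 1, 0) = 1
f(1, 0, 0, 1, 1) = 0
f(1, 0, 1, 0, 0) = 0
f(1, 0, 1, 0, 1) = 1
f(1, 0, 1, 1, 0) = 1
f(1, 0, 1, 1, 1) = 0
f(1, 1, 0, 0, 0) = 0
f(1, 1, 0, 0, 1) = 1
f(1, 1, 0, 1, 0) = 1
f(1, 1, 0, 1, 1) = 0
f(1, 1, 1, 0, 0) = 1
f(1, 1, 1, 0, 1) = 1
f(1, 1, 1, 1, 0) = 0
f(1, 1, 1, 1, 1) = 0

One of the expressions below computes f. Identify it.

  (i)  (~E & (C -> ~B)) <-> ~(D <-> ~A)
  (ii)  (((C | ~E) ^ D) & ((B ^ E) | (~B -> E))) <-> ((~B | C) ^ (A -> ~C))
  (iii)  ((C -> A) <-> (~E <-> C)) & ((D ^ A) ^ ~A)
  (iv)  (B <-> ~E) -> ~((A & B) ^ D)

i

(ii) fails at (0,0,0,0,1): the formula yields 1, f is 0.
(iii) fails at (0,0,0,0,0): the formula yields 0, f is 1.
(iv) fails at (0,0,0,0,1): the formula yields 1, f is 0.
That leaves (i). Evaluating it on every row reproduces the table of f exactly.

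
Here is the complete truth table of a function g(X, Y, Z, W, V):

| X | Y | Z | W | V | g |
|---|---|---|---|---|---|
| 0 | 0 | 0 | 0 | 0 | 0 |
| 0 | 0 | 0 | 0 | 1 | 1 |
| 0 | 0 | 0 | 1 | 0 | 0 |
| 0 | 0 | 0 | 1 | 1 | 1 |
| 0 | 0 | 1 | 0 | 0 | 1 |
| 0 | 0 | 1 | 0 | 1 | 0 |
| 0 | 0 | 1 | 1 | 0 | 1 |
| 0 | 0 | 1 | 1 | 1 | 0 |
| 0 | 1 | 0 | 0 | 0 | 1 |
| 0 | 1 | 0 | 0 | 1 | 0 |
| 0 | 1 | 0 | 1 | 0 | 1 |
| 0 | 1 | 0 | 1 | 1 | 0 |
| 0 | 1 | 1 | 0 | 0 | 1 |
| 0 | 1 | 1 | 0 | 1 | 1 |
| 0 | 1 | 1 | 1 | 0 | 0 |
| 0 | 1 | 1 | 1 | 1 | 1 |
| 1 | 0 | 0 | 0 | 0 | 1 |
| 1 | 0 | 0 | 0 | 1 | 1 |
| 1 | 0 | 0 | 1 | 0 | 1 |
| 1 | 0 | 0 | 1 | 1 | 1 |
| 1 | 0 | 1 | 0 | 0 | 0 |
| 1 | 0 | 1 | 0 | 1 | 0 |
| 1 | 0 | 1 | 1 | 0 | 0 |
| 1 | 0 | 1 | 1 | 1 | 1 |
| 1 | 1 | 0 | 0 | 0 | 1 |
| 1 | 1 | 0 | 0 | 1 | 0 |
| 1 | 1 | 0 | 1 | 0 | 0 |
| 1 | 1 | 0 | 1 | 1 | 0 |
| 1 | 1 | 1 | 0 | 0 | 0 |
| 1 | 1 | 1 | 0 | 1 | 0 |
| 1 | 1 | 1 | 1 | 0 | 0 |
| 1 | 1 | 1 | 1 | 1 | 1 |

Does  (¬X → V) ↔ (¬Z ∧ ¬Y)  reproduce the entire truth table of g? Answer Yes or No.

No

Test each input against both g and the formula:
  X=0, Y=0, Z=0, W=0, V=0: formula gives 0, g = 0 ✓
  X=0, Y=0, Z=0, W=0, V=1: formula gives 1, g = 1 ✓
  X=0, Y=0, Z=0, W=1, V=0: formula gives 0, g = 0 ✓
  X=0, Y=0, Z=0, W=1, V=1: formula gives 1, g = 1 ✓
  …
  X=0, Y=1, Z=1, W=0, V=1: formula gives 0, but g = 1 ✗
Row (0,1,1,0,1) is a counterexample, so the formula is not equivalent to g.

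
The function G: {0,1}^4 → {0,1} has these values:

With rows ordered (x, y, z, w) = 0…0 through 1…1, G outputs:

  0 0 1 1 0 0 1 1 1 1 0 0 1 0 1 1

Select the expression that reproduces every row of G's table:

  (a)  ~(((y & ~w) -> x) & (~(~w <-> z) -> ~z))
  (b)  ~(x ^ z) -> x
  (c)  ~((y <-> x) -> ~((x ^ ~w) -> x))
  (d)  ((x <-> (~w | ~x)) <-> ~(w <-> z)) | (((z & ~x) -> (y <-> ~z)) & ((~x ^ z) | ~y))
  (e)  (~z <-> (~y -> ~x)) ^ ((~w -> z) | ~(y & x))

e

(a): at (0,0,1,0) it gives 0, but G = 1 — eliminated.
(b): at (1,0,1,0) it gives 1, but G = 0 — eliminated.
(c): at (0,0,0,1) it gives 1, but G = 0 — eliminated.
(d): at (0,0,0,0) it gives 1, but G = 0 — eliminated.
That leaves (e). Evaluating it on every row reproduces the table of G exactly.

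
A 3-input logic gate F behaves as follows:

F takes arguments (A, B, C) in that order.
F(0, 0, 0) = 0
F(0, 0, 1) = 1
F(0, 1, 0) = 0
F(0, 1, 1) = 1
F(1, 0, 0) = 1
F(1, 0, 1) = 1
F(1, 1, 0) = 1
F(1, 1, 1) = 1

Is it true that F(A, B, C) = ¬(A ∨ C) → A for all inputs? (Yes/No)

Yes

Test each input against both F and the formula:
  A=0, B=0, C=0: formula gives 0, F = 0 ✓
  A=0, B=0, C=1: formula gives 1, F = 1 ✓
  A=0, B=1, C=0: formula gives 0, F = 0 ✓
  A=0, B=1, C=1: formula gives 1, F = 1 ✓
  A=1, B=0, C=0: formula gives 1, F = 1 ✓
  … (the remaining 3 rows also agree.)
No disagreement on any input; they are logically equivalent.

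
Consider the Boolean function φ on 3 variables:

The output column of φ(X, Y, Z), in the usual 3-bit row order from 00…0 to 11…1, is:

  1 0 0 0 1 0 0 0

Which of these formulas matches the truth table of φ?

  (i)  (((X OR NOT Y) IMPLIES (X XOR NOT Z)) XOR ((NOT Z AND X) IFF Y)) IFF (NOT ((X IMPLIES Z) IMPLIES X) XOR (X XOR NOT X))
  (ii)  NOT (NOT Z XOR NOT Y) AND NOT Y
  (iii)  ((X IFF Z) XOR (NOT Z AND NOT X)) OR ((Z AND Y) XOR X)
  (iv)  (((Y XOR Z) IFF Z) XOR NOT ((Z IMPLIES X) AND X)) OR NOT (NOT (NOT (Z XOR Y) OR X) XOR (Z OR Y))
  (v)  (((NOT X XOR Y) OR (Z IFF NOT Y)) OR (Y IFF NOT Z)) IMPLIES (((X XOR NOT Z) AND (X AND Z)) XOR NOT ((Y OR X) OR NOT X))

(i) disagrees with φ on (1,0,0) (formula → 0, table → 1); rule it out.
(iii) disagrees with φ on (0,0,0) (formula → 0, table → 1); rule it out.
(iv) disagrees with φ on (0,0,1) (formula → 1, table → 0); rule it out.
(v) disagrees with φ on (0,0,0) (formula → 0, table → 1); rule it out.
That leaves (ii). Evaluating it on every row reproduces the table of φ exactly.

ii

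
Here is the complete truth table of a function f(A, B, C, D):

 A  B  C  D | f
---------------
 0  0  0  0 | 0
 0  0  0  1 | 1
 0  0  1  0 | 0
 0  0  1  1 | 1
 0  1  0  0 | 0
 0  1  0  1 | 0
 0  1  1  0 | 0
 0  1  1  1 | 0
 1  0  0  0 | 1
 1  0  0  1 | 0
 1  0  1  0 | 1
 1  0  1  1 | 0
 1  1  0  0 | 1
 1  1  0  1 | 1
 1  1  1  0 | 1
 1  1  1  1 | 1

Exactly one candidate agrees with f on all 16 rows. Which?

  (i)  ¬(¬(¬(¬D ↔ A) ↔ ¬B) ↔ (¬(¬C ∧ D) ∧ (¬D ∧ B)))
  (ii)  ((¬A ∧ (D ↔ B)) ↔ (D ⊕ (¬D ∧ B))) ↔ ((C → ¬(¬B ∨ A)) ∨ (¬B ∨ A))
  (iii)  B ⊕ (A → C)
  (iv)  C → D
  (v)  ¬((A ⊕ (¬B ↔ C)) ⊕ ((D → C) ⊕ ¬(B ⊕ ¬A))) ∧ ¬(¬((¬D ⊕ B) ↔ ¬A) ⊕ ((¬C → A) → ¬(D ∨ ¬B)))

i

(ii): at (0,0,0,1) it gives 0, but f = 1 — eliminated.
(iii): at (0,0,0,0) it gives 1, but f = 0 — eliminated.
(iv): at (0,0,0,0) it gives 1, but f = 0 — eliminated.
(v): at (0,0,1,0) it gives 1, but f = 0 — eliminated.
Only (i) survives; checking it on all 16 rows confirms it matches f.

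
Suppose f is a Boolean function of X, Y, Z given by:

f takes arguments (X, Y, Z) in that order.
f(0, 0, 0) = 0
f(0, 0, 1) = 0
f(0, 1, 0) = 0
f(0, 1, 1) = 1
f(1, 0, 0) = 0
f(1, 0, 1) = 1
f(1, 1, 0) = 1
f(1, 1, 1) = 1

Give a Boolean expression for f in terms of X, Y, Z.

f(X, Y, Z) = ((((X' · Y) · Z) + ((X · Y') · Z)) + ((X · Y) · Z')) + ((X · Y) · Z)

f=1 on 4 inputs: (0,1,1), (1,0,1), (1,1,0), (1,1,1). Reading each as a conjunction of literals (¬X·Y·Z, X·¬Y·Z, X·Y·¬Z, X·Y·Z) and taking the OR gives the canonical DNF.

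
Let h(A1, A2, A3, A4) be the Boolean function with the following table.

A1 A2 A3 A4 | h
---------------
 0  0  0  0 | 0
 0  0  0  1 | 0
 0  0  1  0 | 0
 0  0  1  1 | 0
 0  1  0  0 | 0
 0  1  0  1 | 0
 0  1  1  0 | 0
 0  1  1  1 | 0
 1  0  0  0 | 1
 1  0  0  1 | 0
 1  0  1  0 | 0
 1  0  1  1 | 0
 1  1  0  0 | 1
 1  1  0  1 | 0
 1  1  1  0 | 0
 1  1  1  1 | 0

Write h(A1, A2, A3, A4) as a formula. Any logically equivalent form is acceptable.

The 1-rows are (1,0,0,0), (1,1,0,0). Each contributes one minterm — A1·¬A2·¬A3·¬A4; A1·A2·¬A3·¬A4 — and their disjunction is a sum-of-products form of h.

h(A1, A2, A3, A4) = (((A1 AND NOT A2) AND NOT A3) AND NOT A4) OR (((A1 AND A2) AND NOT A3) AND NOT A4)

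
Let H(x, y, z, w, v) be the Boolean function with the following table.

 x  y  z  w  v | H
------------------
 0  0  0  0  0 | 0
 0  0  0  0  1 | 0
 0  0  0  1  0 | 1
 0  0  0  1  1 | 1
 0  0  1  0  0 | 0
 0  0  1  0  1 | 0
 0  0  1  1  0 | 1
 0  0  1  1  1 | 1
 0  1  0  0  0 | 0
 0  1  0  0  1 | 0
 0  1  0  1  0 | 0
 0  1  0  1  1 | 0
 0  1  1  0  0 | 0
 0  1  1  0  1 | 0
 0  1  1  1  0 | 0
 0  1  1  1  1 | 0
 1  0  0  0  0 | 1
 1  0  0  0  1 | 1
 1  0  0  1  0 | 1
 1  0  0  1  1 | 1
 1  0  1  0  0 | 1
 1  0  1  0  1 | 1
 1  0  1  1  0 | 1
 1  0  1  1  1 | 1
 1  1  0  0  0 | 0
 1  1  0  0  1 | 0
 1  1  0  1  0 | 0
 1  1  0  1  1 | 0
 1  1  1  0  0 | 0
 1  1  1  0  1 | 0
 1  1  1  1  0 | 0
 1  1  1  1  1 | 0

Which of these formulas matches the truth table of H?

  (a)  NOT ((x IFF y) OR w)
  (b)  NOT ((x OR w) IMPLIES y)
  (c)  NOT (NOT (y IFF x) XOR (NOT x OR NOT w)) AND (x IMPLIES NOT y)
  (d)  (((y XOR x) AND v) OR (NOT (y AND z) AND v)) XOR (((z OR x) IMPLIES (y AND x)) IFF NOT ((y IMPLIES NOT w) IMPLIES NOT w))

(a) disagrees with H on (0,0,0,1,0) (formula → 0, table → 1); rule it out.
(c) disagrees with H on (0,0,0,1,0) (formula → 0, table → 1); rule it out.
(d) disagrees with H on (0,0,0,0,1) (formula → 1, table → 0); rule it out.
(b) is the remaining candidate, and it agrees with H on all 32 inputs.

b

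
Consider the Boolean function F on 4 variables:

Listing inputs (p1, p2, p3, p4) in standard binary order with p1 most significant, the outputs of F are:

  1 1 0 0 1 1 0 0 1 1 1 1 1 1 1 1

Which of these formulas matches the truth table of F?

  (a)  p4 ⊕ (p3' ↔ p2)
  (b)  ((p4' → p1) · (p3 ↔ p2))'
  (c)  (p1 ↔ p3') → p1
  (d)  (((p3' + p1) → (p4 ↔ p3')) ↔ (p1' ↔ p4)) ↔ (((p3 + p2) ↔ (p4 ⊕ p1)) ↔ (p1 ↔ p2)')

(a): at (0,0,0,0) it gives 0, but F = 1 — eliminated.
(b): at (0,0,0,1) it gives 0, but F = 1 — eliminated.
(d): at (0,0,0,0) it gives 0, but F = 1 — eliminated.
(c) is the remaining candidate, and it agrees with F on all 16 inputs.

c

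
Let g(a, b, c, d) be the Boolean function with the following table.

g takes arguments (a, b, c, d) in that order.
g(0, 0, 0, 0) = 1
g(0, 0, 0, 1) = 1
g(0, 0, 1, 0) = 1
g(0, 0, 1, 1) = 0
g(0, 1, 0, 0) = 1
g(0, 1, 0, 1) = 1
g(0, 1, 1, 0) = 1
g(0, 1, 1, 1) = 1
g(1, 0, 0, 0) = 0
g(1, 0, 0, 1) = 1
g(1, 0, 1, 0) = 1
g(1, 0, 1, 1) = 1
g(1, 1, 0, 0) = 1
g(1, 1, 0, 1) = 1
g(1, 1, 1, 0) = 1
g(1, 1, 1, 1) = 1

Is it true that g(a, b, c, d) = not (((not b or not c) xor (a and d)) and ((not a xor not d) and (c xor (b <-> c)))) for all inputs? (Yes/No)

No

Test each input against both g and the formula:
  a=0, b=0, c=0, d=0: formula gives 1, g = 1 ✓
  a=0, b=0, c=0, d=1: formula gives 0, but g = 1 ✗
Since they disagree at (0,0,0,1), the expression is not a correct formula for g.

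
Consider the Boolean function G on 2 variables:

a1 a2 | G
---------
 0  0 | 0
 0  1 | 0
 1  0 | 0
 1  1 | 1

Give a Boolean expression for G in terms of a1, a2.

The output is 1 only when every input is 1 — the AND of all inputs.

G(a1, a2) = a1 · a2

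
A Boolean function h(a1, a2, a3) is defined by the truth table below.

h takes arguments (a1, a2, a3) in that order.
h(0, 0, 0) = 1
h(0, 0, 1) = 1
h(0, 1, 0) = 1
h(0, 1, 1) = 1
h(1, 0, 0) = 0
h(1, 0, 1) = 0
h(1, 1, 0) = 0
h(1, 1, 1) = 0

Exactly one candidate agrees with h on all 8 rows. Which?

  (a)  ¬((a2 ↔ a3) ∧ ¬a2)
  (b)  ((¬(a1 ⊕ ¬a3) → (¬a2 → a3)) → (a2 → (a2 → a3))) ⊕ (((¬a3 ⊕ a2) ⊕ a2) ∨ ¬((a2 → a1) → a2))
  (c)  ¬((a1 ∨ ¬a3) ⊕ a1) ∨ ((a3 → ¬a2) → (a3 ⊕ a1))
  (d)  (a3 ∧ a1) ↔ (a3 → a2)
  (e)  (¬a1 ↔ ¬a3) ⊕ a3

e

(a) disagrees with h on (0,0,0) (formula → 0, table → 1); rule it out.
(b) disagrees with h on (0,0,0) (formula → 0, table → 1); rule it out.
(c) disagrees with h on (0,0,0) (formula → 0, table → 1); rule it out.
(d) disagrees with h on (0,0,0) (formula → 0, table → 1); rule it out.
(e) is the remaining candidate, and it agrees with h on all 8 inputs.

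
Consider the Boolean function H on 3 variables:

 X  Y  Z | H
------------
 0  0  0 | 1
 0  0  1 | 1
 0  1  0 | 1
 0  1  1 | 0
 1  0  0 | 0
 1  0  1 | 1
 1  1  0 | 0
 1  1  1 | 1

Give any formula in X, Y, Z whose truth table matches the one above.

The 0-rows are (0,1,1), (1,0,0), (1,1,0). Take each as a conjunction (¬X·Y·Z, X·¬Y·¬Z, X·Y·¬Z), form their disjunction, and complement — that gives a formula that is 1 everywhere H is.

H(X, Y, Z) = not ((((not X and Y) and Z) or ((X and not Y) and not Z)) or ((X and Y) and not Z))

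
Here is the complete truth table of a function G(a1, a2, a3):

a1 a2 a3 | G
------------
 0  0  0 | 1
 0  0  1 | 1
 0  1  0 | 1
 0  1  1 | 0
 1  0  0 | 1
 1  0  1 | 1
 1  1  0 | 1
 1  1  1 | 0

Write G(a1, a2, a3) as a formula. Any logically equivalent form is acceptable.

There are just 2 zero rows: (0,1,1), (1,1,1). Their minterms are ¬a1·a2·a3, a1·a2·a3; the OR of those covers precisely the 0-outputs, and negating it yields G.

G(a1, a2, a3) = not (((not a1 and a2) and a3) or ((a1 and a2) and a3))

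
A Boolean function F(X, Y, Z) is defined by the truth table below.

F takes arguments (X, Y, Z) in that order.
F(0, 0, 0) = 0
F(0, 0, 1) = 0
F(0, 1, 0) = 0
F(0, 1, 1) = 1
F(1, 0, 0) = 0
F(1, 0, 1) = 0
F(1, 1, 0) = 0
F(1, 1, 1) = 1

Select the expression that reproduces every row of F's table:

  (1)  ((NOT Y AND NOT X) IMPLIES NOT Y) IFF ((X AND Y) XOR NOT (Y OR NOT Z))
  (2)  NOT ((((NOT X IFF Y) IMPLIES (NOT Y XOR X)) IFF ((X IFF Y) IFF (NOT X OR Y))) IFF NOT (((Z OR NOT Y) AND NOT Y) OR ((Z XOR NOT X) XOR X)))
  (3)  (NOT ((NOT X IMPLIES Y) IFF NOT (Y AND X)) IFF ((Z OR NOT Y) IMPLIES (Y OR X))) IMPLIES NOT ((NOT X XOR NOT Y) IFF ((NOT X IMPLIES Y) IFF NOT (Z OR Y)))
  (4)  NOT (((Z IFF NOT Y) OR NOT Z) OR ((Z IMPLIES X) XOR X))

(1) disagrees with F on (0,0,1) (formula → 1, table → 0); rule it out.
(2) disagrees with F on (0,0,0) (formula → 1, table → 0); rule it out.
(3) disagrees with F on (0,0,0) (formula → 1, table → 0); rule it out.
(4) is the remaining candidate, and it agrees with F on all 8 inputs.

4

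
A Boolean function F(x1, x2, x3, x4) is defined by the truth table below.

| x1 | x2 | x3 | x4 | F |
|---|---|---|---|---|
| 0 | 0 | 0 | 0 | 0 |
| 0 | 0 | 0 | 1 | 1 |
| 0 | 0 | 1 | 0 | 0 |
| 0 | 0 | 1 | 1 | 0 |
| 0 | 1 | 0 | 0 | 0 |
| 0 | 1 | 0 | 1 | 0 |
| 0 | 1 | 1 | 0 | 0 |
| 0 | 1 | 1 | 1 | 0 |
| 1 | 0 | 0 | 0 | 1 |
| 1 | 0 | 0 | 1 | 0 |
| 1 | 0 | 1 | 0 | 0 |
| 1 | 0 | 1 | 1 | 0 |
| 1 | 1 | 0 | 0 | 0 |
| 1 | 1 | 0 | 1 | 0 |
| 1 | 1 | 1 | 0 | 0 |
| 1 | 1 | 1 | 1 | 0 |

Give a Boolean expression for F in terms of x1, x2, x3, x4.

F(x1, x2, x3, x4) = (((not x1 and not x2) and not x3) and x4) or (((x1 and not x2) and not x3) and not x4)

The 1-rows are (0,0,0,1), (1,0,0,0). Each contributes one minterm — ¬x1·¬x2·¬x3·x4; x1·¬x2·¬x3·¬x4 — and their disjunction is a sum-of-products form of F.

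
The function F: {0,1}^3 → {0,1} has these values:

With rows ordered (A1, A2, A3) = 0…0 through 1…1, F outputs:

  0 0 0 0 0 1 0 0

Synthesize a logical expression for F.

F(A1, A2, A3) = (A1 ∧ ¬A2) ∧ A3

F is 1 on exactly one input, (1,0,1), whose minterm is A1·¬A2·A3. So F is just that conjunction.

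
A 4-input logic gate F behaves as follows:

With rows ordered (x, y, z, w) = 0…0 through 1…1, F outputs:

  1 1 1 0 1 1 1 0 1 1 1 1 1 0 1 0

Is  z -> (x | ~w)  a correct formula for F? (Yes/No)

Check the formula against F row by row:
  x=0, y=0, z=0, w=0: formula gives 1, F = 1 ✓
  x=0, y=0, z=0, w=1: formula gives 1, F = 1 ✓
  x=0, y=0, z=1, w=0: formula gives 1, F = 1 ✓
  x=0, y=0, z=1, w=1: formula gives 0, F = 0 ✓
  …
  x=1, y=1, z=0, w=1: formula gives 1, but F = 0 ✗
Since they disagree at (1,1,0,1), the expression is not a correct formula for F.

No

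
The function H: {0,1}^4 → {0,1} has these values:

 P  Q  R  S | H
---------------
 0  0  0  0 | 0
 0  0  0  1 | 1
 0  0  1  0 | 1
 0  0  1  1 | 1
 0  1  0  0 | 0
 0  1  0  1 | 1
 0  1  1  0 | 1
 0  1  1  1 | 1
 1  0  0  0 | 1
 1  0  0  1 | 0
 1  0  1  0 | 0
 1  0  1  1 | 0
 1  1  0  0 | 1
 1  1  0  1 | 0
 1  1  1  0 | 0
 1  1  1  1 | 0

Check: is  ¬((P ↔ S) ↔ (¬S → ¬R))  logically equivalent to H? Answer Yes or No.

Evaluate ¬((P ↔ S) ↔ (¬S → ¬R)) on each row and compare to H:
  P=0, Q=0, R=0, S=0: formula gives 0, H = 0 ✓
  P=0, Q=0, R=0, S=1: formula gives 1, H = 1 ✓
  P=0, Q=0, R=1, S=0: formula gives 1, H = 1 ✓
  P=0, Q=0, R=1, S=1: formula gives 1, H = 1 ✓
  … (the remaining 12 rows also agree.)
All 16 rows match — the expression computes H exactly.

Yes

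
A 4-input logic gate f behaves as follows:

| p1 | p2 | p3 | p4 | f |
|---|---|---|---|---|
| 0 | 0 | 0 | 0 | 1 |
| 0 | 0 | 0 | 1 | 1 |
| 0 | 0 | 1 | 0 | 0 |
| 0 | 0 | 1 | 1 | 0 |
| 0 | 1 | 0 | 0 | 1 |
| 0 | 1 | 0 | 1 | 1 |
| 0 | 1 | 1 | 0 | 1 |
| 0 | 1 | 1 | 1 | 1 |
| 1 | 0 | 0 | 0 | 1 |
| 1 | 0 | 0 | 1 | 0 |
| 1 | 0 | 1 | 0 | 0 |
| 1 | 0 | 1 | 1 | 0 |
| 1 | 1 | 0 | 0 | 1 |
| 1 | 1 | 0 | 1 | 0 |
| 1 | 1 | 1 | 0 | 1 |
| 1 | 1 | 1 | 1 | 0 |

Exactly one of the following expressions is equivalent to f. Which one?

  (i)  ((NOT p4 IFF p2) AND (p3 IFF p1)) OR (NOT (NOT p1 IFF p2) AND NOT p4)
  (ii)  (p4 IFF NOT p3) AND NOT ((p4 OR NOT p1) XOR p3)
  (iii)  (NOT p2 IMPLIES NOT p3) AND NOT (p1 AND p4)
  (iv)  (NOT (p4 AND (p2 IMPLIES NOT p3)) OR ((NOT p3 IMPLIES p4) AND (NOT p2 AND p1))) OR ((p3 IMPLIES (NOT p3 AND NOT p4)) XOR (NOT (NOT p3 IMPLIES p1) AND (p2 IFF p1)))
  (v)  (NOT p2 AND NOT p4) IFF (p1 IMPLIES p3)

(i) disagrees with f on (0,0,1,0) (formula → 1, table → 0); rule it out.
(ii) disagrees with f on (0,0,0,0) (formula → 0, table → 1); rule it out.
(iv) disagrees with f on (0,0,0,1) (formula → 0, table → 1); rule it out.
(v) disagrees with f on (0,0,0,1) (formula → 0, table → 1); rule it out.
(iii) is the remaining candidate, and it agrees with f on all 16 inputs.

iii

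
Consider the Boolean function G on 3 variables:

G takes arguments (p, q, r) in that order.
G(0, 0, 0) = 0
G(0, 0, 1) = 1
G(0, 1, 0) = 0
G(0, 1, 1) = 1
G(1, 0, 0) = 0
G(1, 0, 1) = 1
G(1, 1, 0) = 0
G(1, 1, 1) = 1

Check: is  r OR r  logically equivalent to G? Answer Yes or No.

Check the formula against G row by row:
  p=0, q=0, r=0: formula gives 0, G = 0 ✓
  p=0, q=0, r=1: formula gives 1, G = 1 ✓
  p=0, q=1, r=0: formula gives 0, G = 0 ✓
  p=0, q=1, r=1: formula gives 1, G = 1 ✓
  p=1, q=0, r=0: formula gives 0, G = 0 ✓
  … (the remaining 3 rows also agree.)
All 8 rows match — the expression computes G exactly.

Yes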